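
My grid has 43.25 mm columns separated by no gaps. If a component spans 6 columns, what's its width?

259.5 mm

6-column span = 6·43.25 = 259.5 mm.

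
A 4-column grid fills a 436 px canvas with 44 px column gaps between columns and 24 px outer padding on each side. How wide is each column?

64 px

Subtract both margins: 436 − 2·24 = 388 px.
4 columns + 3 column gaps: 4c + 3·44 = 388.
4c = 388 − 132 = 256, so c = 64 px.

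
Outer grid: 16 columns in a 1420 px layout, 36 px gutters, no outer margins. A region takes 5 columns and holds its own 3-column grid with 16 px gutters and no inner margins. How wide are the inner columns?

129 px

1420 − 15·36 = 880; ÷16 gives c = 55 px.
5-column span = 5·55 + 4·36 = 419 px.
Subtracting 2 gutters of 16 leaves 387 for 3 columns, so d = 129 px.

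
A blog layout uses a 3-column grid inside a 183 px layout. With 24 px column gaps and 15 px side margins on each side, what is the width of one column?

Content width = 183 − 2·15 = 153 px.
3c + 2·24 = 153 → 3c = 105 → c = 35 px.

35 px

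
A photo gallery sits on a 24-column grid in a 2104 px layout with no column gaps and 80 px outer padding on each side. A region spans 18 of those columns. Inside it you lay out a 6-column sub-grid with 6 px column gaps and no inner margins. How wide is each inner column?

Inside the margins: 2104 − 160 = 1944 px.
1944 / 24 = 81 px per column.
With no column gaps, 18 columns span 18·81 = 1458 px.
Subtracting 5 column gaps of 6 leaves 1428 for 6 columns, so d = 238 px.

238 px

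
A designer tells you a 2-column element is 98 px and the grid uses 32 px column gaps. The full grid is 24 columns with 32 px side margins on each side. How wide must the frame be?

98 − 1·32 = 66; ÷2 gives c = 33 px.
Total width: 2·32 + 24·33 + 23·32 = 1592 px.

1592 px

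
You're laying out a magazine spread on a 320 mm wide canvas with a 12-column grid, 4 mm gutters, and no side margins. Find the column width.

12 columns + 11 gutters: 12c + 11·4 = 320.
12c = 320 − 44 = 276, so c = 23 mm.

23 mm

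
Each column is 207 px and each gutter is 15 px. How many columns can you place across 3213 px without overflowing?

k columns need k·207 + (k−1)·15 = k·222 − 15.
k·222 − 15 ≤ 3213 → k ≤ 3228 / 222 ≈ 14.54, so k = 14.

14 columns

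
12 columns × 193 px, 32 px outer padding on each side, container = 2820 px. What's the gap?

Inside the margins: 2820 − 64 = 2756 px.
12·193 + 11g = 2756 → 11g = 440 → g = 40 px.

40 px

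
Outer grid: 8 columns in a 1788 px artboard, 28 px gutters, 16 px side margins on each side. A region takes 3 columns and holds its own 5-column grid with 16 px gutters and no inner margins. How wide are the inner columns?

Take off 32 px of margins, leaving 1756 px.
8 columns + 7 gutters: 8c + 7·28 = 1756.
8c = 1756 − 196 = 1560, so c = 195 px.
3 columns plus 2 gutters: 585 + 56 = 641 px.
641 − 4·16 = 577; ÷5 gives d = 115.4 px.

115.4 px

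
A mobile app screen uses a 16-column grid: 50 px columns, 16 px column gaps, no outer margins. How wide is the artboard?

1040 px

Total width: 16·50 + 15·16 = 1040 px.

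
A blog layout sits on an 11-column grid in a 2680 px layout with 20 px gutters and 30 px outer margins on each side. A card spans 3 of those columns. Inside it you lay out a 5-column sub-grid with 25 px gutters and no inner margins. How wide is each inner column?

Take off 60 px of margins, leaving 2620 px.
11 columns + 10 gutters: 11c + 10·20 = 2620.
11c = 2620 − 200 = 2420, so c = 220 px.
3 columns plus 2 gutters: 660 + 40 = 700 px.
Subtracting 4 gutters of 25 leaves 600 for 5 columns, so d = 120 px.

120 px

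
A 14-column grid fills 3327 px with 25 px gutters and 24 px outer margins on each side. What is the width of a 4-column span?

919 px

Content width = 3327 − 2·24 = 3279 px.
14c + 13·25 = 3279 → 14c = 2954 → c = 211 px.
4 columns plus 3 gutters: 844 + 75 = 919 px.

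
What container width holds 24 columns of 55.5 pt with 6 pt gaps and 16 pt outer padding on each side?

1502 pt

Adding margins, columns and gutters: 32 + 1332 + 138 = 1502 pt.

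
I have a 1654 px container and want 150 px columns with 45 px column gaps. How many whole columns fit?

8 columns

8 columns: 8·150 + 7·45 = 1515 px ≤ 1654.
9 columns: 1710 px > 1654. So 8.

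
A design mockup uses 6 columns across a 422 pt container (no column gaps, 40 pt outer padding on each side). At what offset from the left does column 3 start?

154 pt

Take off 80 pt of margins, leaving 342 pt.
With no column gaps, each column is 342/6 = 57 pt.
Column 3 starts at margin + 2·(column + gutter) = 40 + 2·57 = 154 pt.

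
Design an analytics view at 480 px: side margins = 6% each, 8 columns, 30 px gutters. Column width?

Margins: 6% × 480 = 28.8 px each, so content = 480 − 57.6 = 422.4 px.
Subtracting 7 gutters of 30 leaves 212.4 for 8 columns, so c = 26.55 px.

26.55 px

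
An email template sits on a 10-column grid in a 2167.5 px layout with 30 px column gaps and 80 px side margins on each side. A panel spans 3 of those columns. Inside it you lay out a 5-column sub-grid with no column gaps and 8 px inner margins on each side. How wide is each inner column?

Subtract both margins: 2167.5 − 2·80 = 2007.5 px.
10c + 9·30 = 2007.5 → 10c = 1737.5 → c = 173.75 px.
3-column span = 3·173.75 + 2·30 = 581.25 px.
Inner content = 581.25 − 2·8 = 565.25 px.
5d = 565.25 → d = 113.05 px.

113.05 px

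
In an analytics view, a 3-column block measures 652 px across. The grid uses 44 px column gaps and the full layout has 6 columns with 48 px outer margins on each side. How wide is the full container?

1444 px

3 columns + 2 column gaps: 3c + 2·44 = 652.
3c = 652 − 88 = 564, so c = 188 px.
Container = 2·48 + 6·188 + 5·44 = 96 + 1128 + 220 = 1444 px.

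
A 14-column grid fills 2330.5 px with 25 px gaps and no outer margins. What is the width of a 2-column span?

14c + 13·25 = 2330.5 → 14c = 2005.5 → c = 143.25 px.
Span of 2: 2·143.25 + 1·25 = 286.5 + 25 = 311.5 px.

311.5 px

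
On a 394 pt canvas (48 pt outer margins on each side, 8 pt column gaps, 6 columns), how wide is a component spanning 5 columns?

Inside the margins: 394 − 96 = 298 pt.
6c + 5·8 = 298 → 6c = 258 → c = 43 pt.
5 columns plus 4 column gaps: 215 + 32 = 247 pt.

247 pt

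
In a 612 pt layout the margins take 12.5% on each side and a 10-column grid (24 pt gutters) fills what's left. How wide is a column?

Margins: 12.5% × 612 = 76.5 pt each, so content = 612 − 153 = 459 pt.
10c + 9·24 = 459 → 10c = 243 → c = 24.3 pt.

24.3 pt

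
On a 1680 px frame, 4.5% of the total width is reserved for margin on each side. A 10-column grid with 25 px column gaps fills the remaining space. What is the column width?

130.38 px

1680 × (1 − 2·4.5%) = 1680 × 91% = 1528.8 px for the columns.
Subtracting 9 column gaps of 25 leaves 1303.8 for 10 columns, so c = 130.38 px.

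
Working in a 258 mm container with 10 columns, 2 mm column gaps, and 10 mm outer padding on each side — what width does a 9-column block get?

214 mm

Subtract both margins: 258 − 2·10 = 238 mm.
Subtracting 9 column gaps of 2 leaves 220 for 10 columns, so c = 22 mm.
9-column span = 9·22 + 8·2 = 214 mm.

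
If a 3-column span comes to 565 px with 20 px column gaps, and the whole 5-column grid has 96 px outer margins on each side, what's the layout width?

3c + 2·20 = 565 → 3c = 525 → c = 175 px.
Layout = 2·96 + 5·175 + 4·20 = 192 + 875 + 80 = 1147 px.

1147 px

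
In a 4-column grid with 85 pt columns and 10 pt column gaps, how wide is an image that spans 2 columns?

180 pt

Span of 2: 2·85 + 1·10 = 170 + 10 = 180 pt.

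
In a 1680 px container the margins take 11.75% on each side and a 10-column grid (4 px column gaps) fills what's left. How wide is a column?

Margins: 11.75% × 1680 = 197.4 px each, so content = 1680 − 394.8 = 1285.2 px.
Subtracting 9 column gaps of 4 leaves 1249.2 for 10 columns, so c = 124.92 px.

124.92 px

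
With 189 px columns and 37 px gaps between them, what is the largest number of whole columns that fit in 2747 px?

12 columns: 12·189 + 11·37 = 2675 px ≤ 2747.
13 columns: 2901 px > 2747. So 12.

12 columns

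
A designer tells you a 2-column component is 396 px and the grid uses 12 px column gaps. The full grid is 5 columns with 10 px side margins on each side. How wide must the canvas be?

1028 px

Subtracting 1 column gap of 12 leaves 384 for 2 columns, so c = 192 px.
Adding margins, columns and gutters: 20 + 960 + 48 = 1028 px.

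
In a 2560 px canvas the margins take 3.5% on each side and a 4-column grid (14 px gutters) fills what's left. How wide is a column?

Each margin = 3.5% of 2560 = 89.6 px; content = 2560 − 2·89.6 = 2380.8 px.
4 columns + 3 gutters: 4c + 3·14 = 2380.8.
4c = 2380.8 − 42 = 2338.8, so c = 584.7 px.

584.7 px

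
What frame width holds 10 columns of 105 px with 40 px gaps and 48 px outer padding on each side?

Frame = 2·48 + 10·105 + 9·40 = 96 + 1050 + 360 = 1506 px.

1506 px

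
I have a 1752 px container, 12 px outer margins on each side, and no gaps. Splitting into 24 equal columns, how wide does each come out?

Content width = 1752 − 2·12 = 1728 px.
With no gaps, each column is 1728/24 = 72 px.

72 px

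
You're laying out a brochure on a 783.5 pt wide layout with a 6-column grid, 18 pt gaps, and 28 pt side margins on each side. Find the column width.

Subtract both margins: 783.5 − 2·28 = 727.5 pt.
Subtracting 5 gaps of 18 leaves 637.5 for 6 columns, so c = 106.25 pt.

106.25 pt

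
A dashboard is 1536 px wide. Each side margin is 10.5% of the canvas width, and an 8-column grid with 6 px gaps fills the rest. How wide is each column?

Each margin = 10.5% of 1536 = 161.28 px; content = 1536 − 2·161.28 = 1213.44 px.
Subtracting 7 gaps of 6 leaves 1171.44 for 8 columns, so c = 146.43 px.

146.43 px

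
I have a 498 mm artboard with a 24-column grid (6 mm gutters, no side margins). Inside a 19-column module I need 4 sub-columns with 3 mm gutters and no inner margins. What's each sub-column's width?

96 mm

Subtracting 23 gutters of 6 leaves 360 for 24 columns, so c = 15 mm.
Span of 19: 19·15 + 18·6 = 285 + 108 = 393 mm.
Subtracting 3 gutters of 3 leaves 384 for 4 columns, so d = 96 mm.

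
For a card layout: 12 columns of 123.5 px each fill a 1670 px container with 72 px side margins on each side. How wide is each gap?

Inside the margins: 1670 − 144 = 1526 px.
Columns use 1482 px, leaving 44 px across 11 gaps = 4 px each.

4 px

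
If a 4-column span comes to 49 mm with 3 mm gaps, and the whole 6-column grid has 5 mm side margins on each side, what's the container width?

85 mm

4 columns + 3 gaps: 4c + 3·3 = 49.
4c = 49 − 9 = 40, so c = 10 mm.
Container = 2·5 + 6·10 + 5·3 = 10 + 60 + 15 = 85 mm.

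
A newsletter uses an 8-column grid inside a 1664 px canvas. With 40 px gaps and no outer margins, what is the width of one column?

8 columns + 7 gaps: 8c + 7·40 = 1664.
8c = 1664 − 280 = 1384, so c = 173 px.

173 px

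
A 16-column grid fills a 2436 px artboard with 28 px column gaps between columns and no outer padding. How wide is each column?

16 columns + 15 column gaps: 16c + 15·28 = 2436.
16c = 2436 − 420 = 2016, so c = 126 px.

126 px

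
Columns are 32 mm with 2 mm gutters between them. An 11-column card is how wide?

11-column span = 11·32 + 10·2 = 372 mm.

372 mm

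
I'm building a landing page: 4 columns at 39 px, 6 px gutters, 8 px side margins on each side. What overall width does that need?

190 px

Adding margins, columns and gutters: 16 + 156 + 18 = 190 px.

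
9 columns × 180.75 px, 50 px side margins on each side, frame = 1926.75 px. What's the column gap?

Subtract both margins: 1926.75 − 2·50 = 1826.75 px.
Columns use 1626.75 px, leaving 200 px across 8 column gaps = 25 px each.

25 px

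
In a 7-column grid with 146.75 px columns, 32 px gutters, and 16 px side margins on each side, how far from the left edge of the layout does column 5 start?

731 px

Before column 5: the margin + 4 columns + 4 gutters.
Offset = 16 + 4·(146.75 + 32) = 16 + 715 = 731 px.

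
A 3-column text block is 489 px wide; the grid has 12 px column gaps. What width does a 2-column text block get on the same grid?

3c + 2·12 = 489 → 3c = 465 → c = 155 px.
2-column span = 2·155 + 1·12 = 322 px.

322 px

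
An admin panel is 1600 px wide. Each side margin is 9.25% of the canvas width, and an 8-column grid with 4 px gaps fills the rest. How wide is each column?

Each margin = 9.25% of 1600 = 148 px; content = 1600 − 2·148 = 1304 px.
8c + 7·4 = 1304 → 8c = 1276 → c = 159.5 px.

159.5 px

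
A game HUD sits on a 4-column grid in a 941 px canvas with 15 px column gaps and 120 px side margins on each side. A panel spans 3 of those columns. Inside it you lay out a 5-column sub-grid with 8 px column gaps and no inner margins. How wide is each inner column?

98 px

Take off 240 px of margins, leaving 701 px.
4 columns + 3 column gaps: 4c + 3·15 = 701.
4c = 701 − 45 = 656, so c = 164 px.
Span of 3: 3·164 + 2·15 = 492 + 30 = 522 px.
5d + 4·8 = 522 → 5d = 490 → d = 98 px.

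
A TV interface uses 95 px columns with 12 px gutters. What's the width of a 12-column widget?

1272 px

12 columns plus 11 gutters: 1140 + 132 = 1272 px.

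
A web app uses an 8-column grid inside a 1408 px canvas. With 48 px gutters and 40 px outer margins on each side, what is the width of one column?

Take off 80 px of margins, leaving 1328 px.
8 columns + 7 gutters: 8c + 7·48 = 1328.
8c = 1328 − 336 = 992, so c = 124 px.

124 px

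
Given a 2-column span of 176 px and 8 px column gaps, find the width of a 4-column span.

360 px

176 − 1·8 = 168; ÷2 gives c = 84 px.
4-column span = 4·84 + 3·8 = 360 px.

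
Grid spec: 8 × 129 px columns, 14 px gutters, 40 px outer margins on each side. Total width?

Adding margins, columns and gutters: 80 + 1032 + 98 = 1210 px.

1210 px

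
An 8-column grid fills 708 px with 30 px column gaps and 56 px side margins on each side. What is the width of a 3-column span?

Take off 112 px of margins, leaving 596 px.
8 columns + 7 column gaps: 8c + 7·30 = 596.
8c = 596 − 210 = 386, so c = 48.25 px.
3-column span = 3·48.25 + 2·30 = 204.75 px.

204.75 px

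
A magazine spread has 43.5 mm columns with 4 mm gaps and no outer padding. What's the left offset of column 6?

237.5 mm

Each column+gutter stride is 47.5 mm; with no margin, 5 of them is 237.5 mm.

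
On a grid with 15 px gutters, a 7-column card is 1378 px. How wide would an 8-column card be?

Subtracting 6 gutters of 15 leaves 1288 for 7 columns, so c = 184 px.
8-column span = 8·184 + 7·15 = 1577 px.

1577 px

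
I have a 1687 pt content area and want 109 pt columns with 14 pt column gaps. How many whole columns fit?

13 columns

k columns need k·109 + (k−1)·14 = k·123 − 14.
k·123 − 14 ≤ 1687 → k ≤ 1701 / 123 ≈ 13.83, so k = 13.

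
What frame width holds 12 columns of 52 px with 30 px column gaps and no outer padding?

954 px

Frame = 12·52 + 11·30 = 624 + 330 = 954 px.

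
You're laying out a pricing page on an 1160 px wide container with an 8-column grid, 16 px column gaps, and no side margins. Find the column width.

131 px

Subtracting 7 column gaps of 16 leaves 1048 for 8 columns, so c = 131 px.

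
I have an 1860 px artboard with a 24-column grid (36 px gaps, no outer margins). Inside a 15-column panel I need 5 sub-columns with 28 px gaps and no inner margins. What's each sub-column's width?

207.4 px

Subtracting 23 gaps of 36 leaves 1032 for 24 columns, so c = 43 px.
Span of 15: 15·43 + 14·36 = 645 + 504 = 1149 px.
5d + 4·28 = 1149 → 5d = 1037 → d = 207.4 px.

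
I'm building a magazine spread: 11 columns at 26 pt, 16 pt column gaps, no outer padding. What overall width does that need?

446 pt

Total width: 11·26 + 10·16 = 446 pt.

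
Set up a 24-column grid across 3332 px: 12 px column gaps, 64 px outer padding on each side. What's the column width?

122 px

Content width = 3332 − 2·64 = 3204 px.
24 columns + 23 column gaps: 24c + 23·12 = 3204.
24c = 3204 − 276 = 2928, so c = 122 px.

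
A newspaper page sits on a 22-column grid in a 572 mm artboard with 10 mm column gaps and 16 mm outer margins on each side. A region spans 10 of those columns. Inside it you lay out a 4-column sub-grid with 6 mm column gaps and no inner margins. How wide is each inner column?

55.5 mm

Take off 32 mm of margins, leaving 540 mm.
22 columns + 21 column gaps: 22c + 21·10 = 540.
22c = 540 − 210 = 330, so c = 15 mm.
10-column span = 10·15 + 9·10 = 240 mm.
4d + 3·6 = 240 → 4d = 222 → d = 55.5 mm.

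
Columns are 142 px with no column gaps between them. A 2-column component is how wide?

284 px

2-column span = 2·142 = 284 px.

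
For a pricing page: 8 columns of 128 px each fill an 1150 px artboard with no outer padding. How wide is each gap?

8·128 + 7g = 1150 → 7g = 126 → g = 18 px.

18 px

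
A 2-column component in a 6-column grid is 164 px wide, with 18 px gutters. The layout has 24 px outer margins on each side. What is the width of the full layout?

576 px

2c + 1·18 = 164 → 2c = 146 → c = 73 px.
Total width: 2·24 + 6·73 + 5·18 = 576 px.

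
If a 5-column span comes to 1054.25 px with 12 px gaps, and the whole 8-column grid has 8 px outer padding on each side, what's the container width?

1710 px

Subtracting 4 gaps of 12 leaves 1006.25 for 5 columns, so c = 201.25 px.
Total width: 2·8 + 8·201.25 + 7·12 = 1710 px.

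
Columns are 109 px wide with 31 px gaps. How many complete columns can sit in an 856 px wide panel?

k columns need k·109 + (k−1)·31 = k·140 − 31.
k·140 − 31 ≤ 856 → k ≤ 887 / 140 ≈ 6.34, so k = 6.

6 columns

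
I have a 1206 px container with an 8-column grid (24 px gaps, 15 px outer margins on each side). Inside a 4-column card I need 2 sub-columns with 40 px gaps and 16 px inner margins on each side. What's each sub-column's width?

252 px

Take off 30 px of margins, leaving 1176 px.
1176 − 7·24 = 1008; ÷8 gives c = 126 px.
4-column span = 4·126 + 3·24 = 576 px.
Inner content = 576 − 2·16 = 544 px.
544 − 1·40 = 504; ÷2 gives d = 252 px.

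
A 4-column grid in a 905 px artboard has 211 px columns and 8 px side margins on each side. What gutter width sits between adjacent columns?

15 px

Take off 16 px of margins, leaving 889 px.
4 columns take 4·211 = 844 px; remaining 45 splits into 3 gutters.
g = 45 / 3 = 15 px.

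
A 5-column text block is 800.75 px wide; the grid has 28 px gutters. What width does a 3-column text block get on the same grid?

5c + 4·28 = 800.75 → 5c = 688.75 → c = 137.75 px.
Span of 3: 3·137.75 + 2·28 = 413.25 + 56 = 469.25 px.

469.25 px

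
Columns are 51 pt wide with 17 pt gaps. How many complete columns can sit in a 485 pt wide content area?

7 columns

7 columns: 7·51 + 6·17 = 459 pt ≤ 485.
8 columns: 527 pt > 485. So 7.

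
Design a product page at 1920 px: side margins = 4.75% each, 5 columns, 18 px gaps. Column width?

Each margin = 4.75% of 1920 = 91.2 px; content = 1920 − 2·91.2 = 1737.6 px.
5c + 4·18 = 1737.6 → 5c = 1665.6 → c = 333.12 px.

333.12 px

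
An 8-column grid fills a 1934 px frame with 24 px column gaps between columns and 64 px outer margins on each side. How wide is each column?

204.75 px

Subtract both margins: 1934 − 2·64 = 1806 px.
8 columns + 7 column gaps: 8c + 7·24 = 1806.
8c = 1806 − 168 = 1638, so c = 204.75 px.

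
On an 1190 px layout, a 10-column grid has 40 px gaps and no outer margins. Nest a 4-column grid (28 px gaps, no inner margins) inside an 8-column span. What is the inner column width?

215 px

10 columns + 9 gaps: 10c + 9·40 = 1190.
10c = 1190 − 360 = 830, so c = 83 px.
8-column span = 8·83 + 7·40 = 944 px.
4d + 3·28 = 944 → 4d = 860 → d = 215 px.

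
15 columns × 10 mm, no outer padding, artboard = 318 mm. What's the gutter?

Columns use 150 mm, leaving 168 mm across 14 gutters = 12 mm each.

12 mm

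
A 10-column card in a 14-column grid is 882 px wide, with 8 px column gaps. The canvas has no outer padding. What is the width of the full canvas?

1238 px

10 columns + 9 column gaps: 10c + 9·8 = 882.
10c = 882 − 72 = 810, so c = 81 px.
Summing: 1134 + 104 = 1238 px.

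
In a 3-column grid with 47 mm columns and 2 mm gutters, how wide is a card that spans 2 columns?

2-column span = 2·47 + 1·2 = 96 mm.

96 mm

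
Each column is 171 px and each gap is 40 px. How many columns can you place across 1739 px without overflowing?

k columns need k·171 + (k−1)·40 = k·211 − 40.
k·211 − 40 ≤ 1739 → k ≤ 1779 / 211 ≈ 8.43, so k = 8.

8 columns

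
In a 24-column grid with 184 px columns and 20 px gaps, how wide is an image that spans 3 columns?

3-column span = 3·184 + 2·20 = 592 px.

592 px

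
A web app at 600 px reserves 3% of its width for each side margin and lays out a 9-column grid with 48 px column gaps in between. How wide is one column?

20 px

600 × (1 − 2·3%) = 600 × 94% = 564 px for the columns.
9c + 8·48 = 564 → 9c = 180 → c = 20 px.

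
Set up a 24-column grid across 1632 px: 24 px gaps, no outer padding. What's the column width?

Subtracting 23 gaps of 24 leaves 1080 for 24 columns, so c = 45 px.

45 px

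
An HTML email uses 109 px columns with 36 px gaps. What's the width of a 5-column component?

5-column span = 5·109 + 4·36 = 689 px.

689 px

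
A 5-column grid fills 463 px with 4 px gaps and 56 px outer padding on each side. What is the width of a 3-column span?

209 px

Content width = 463 − 2·56 = 351 px.
5 columns + 4 gaps: 5c + 4·4 = 351.
5c = 351 − 16 = 335, so c = 67 px.
Span of 3: 3·67 + 2·4 = 201 + 8 = 209 px.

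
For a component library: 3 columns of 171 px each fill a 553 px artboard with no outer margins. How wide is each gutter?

20 px

Columns use 513 px, leaving 40 px across 2 gutters = 20 px each.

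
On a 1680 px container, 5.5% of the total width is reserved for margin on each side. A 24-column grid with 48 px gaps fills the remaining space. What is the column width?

16.3 px

1680 × (1 − 2·5.5%) = 1680 × 89% = 1495.2 px for the columns.
Subtracting 23 gaps of 48 leaves 391.2 for 24 columns, so c = 16.3 px.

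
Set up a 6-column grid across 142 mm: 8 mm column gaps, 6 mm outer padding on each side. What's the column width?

15 mm

Content width = 142 − 2·6 = 130 mm.
130 − 5·8 = 90; ÷6 gives c = 15 mm.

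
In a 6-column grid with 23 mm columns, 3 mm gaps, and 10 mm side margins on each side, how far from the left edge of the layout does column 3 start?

62 mm

Before column 3: the margin + 2 columns + 2 gaps.
Offset = 10 + 2·(23 + 3) = 10 + 52 = 62 mm.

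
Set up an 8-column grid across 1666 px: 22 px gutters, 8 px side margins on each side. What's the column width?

Content width = 1666 − 2·8 = 1650 px.
1650 − 7·22 = 1496; ÷8 gives c = 187 px.

187 px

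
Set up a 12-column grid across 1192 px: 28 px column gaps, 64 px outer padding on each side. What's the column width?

Content width = 1192 − 2·64 = 1064 px.
1064 − 11·28 = 756; ÷12 gives c = 63 px.

63 px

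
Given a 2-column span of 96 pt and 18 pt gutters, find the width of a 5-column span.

267 pt

96 − 1·18 = 78; ÷2 gives c = 39 pt.
Span of 5: 5·39 + 4·18 = 195 + 72 = 267 pt.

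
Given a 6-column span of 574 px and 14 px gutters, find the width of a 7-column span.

672 px

6 columns + 5 gutters: 6c + 5·14 = 574.
6c = 574 − 70 = 504, so c = 84 px.
7-column span = 7·84 + 6·14 = 672 px.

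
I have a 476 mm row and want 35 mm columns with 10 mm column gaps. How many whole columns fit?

Each extra column adds 35 + 10 = 45 mm.
(476 + 10) / 45 = 10.80, so 10 columns fit.

10 columns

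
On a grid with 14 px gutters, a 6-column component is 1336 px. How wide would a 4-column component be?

886 px

Subtracting 5 gutters of 14 leaves 1266 for 6 columns, so c = 211 px.
Span of 4: 4·211 + 3·14 = 844 + 42 = 886 px.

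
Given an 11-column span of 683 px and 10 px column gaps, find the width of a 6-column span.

683 − 10·10 = 583; ÷11 gives c = 53 px.
6 columns plus 5 column gaps: 318 + 50 = 368 px.

368 px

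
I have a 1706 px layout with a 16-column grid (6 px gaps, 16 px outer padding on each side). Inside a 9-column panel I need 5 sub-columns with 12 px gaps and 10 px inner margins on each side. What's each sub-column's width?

Take off 32 px of margins, leaving 1674 px.
16c + 15·6 = 1674 → 16c = 1584 → c = 99 px.
9 columns plus 8 gaps: 891 + 48 = 939 px.
Inner content = 939 − 2·10 = 919 px.
919 − 4·12 = 871; ÷5 gives d = 174.2 px.

174.2 px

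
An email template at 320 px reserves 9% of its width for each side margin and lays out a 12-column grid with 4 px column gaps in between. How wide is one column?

320 × (1 − 2·9%) = 320 × 82% = 262.4 px for the columns.
12 columns + 11 column gaps: 12c + 11·4 = 262.4.
12c = 262.4 − 44 = 218.4, so c = 18.2 px.

18.2 px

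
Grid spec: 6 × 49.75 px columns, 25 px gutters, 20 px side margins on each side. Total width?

463.5 px

Total width: 2·20 + 6·49.75 + 5·25 = 463.5 px.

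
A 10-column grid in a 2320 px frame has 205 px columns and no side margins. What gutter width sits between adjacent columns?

10·205 + 9g = 2320 → 9g = 270 → g = 30 px.

30 px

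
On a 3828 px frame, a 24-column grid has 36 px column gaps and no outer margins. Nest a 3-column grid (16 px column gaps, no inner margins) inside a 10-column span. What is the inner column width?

Subtracting 23 column gaps of 36 leaves 3000 for 24 columns, so c = 125 px.
Span of 10: 10·125 + 9·36 = 1250 + 324 = 1574 px.
1574 − 2·16 = 1542; ÷3 gives d = 514 px.

514 px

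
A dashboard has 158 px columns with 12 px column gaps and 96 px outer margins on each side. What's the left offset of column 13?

Each column+gutter stride is 170 px; 12 of them past the 96 px margin is 96 + 2040 = 2136 px.

2136 px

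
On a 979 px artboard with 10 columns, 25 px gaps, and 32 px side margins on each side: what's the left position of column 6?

Inside the margins: 979 − 64 = 915 px.
10 columns + 9 gaps: 10c + 9·25 = 915.
10c = 915 − 225 = 690, so c = 69 px.
Column 6 starts at margin + 5·(column + gutter) = 32 + 5·94 = 502 px.

502 px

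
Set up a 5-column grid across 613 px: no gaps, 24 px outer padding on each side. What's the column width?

113 px

Subtract both margins: 613 − 2·24 = 565 px.
With no gaps, each column is 565/5 = 113 px.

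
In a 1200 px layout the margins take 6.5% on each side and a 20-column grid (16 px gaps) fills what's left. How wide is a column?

Each margin = 6.5% of 1200 = 78 px; content = 1200 − 2·78 = 1044 px.
20 columns + 19 gaps: 20c + 19·16 = 1044.
20c = 1044 − 304 = 740, so c = 37 px.

37 px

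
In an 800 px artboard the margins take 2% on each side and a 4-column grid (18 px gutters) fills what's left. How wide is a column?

178.5 px

Each margin = 2% of 800 = 16 px; content = 800 − 2·16 = 768 px.
Subtracting 3 gutters of 18 leaves 714 for 4 columns, so c = 178.5 px.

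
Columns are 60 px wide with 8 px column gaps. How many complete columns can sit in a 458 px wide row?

6 columns

Each extra column adds 60 + 8 = 68 px.
(458 + 8) / 68 = 6.85, so 6 columns fit.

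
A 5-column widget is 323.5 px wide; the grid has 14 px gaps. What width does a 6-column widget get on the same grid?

391 px

Subtracting 4 gaps of 14 leaves 267.5 for 5 columns, so c = 53.5 px.
6-column span = 6·53.5 + 5·14 = 391 px.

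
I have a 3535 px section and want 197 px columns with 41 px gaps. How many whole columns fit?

15 columns

Each extra column adds 197 + 41 = 238 px.
(3535 + 41) / 238 = 15.03, so 15 columns fit.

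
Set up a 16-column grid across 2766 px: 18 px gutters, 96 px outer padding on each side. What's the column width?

144 px

Subtract both margins: 2766 − 2·96 = 2574 px.
Subtracting 15 gutters of 18 leaves 2304 for 16 columns, so c = 144 px.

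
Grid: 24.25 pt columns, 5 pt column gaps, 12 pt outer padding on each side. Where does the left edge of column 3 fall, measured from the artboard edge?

Before column 3: the margin + 2 columns + 2 column gaps.
Offset = 12 + 2·(24.25 + 5) = 12 + 58.5 = 70.5 pt.

70.5 pt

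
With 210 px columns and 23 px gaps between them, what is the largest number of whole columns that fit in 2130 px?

k columns need k·210 + (k−1)·23 = k·233 − 23.
k·233 − 23 ≤ 2130 → k ≤ 2153 / 233 ≈ 9.24, so k = 9.

9 columns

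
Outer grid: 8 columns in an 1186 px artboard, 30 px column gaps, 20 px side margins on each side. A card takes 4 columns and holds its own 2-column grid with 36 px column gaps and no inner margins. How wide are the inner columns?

261 px

Inside the margins: 1186 − 40 = 1146 px.
8 columns + 7 column gaps: 8c + 7·30 = 1146.
8c = 1146 − 210 = 936, so c = 117 px.
4 columns plus 3 column gaps: 468 + 90 = 558 px.
2 columns + 1 column gap: 2d + 1·36 = 558.
2d = 558 − 36 = 522, so d = 261 px.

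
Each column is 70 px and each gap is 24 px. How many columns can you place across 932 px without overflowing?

10 columns

Each extra column adds 70 + 24 = 94 px.
(932 + 24) / 94 = 10.17, so 10 columns fit.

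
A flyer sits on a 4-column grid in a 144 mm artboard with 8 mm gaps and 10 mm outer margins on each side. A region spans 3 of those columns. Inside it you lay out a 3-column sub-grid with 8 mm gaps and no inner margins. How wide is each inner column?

Inside the margins: 144 − 20 = 124 mm.
Subtracting 3 gaps of 8 leaves 100 for 4 columns, so c = 25 mm.
Span of 3: 3·25 + 2·8 = 75 + 16 = 91 mm.
91 − 2·8 = 75; ÷3 gives d = 25 mm.

25 mm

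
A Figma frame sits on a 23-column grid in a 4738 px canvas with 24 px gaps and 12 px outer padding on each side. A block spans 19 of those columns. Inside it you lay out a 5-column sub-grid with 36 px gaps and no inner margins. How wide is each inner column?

749.2 px

Subtract both margins: 4738 − 2·12 = 4714 px.
23 columns + 22 gaps: 23c + 22·24 = 4714.
23c = 4714 − 528 = 4186, so c = 182 px.
Span of 19: 19·182 + 18·24 = 3458 + 432 = 3890 px.
3890 − 4·36 = 3746; ÷5 gives d = 749.2 px.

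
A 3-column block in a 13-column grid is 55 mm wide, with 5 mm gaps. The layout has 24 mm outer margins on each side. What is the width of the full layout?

303 mm

Subtracting 2 gaps of 5 leaves 45 for 3 columns, so c = 15 mm.
Adding margins, columns and gutters: 48 + 195 + 60 = 303 mm.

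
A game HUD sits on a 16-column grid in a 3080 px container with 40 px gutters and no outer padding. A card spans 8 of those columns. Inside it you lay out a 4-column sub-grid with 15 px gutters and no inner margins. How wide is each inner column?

Subtracting 15 gutters of 40 leaves 2480 for 16 columns, so c = 155 px.
8 columns plus 7 gutters: 1240 + 280 = 1520 px.
4d + 3·15 = 1520 → 4d = 1475 → d = 368.75 px.

368.75 px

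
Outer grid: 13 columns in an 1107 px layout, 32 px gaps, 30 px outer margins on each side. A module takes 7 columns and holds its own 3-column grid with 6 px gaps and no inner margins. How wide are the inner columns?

Subtract both margins: 1107 − 2·30 = 1047 px.
1047 − 12·32 = 663; ÷13 gives c = 51 px.
7-column span = 7·51 + 6·32 = 549 px.
3 columns + 2 gaps: 3d + 2·6 = 549.
3d = 549 − 12 = 537, so d = 179 px.

179 px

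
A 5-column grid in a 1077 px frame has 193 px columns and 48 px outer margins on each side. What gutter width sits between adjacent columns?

4 px

Subtract both margins: 1077 − 2·48 = 981 px.
Columns use 965 px, leaving 16 px across 4 gutters = 4 px each.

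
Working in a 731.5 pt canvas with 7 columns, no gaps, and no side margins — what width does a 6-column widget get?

With no gaps, each column is 731.5/7 = 104.5 pt.
6-column span = 6·104.5 = 627 pt.

627 pt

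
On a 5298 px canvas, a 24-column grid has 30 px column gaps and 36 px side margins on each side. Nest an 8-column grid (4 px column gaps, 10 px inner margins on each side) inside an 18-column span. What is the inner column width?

483 px

Take off 72 px of margins, leaving 5226 px.
Subtracting 23 column gaps of 30 leaves 4536 for 24 columns, so c = 189 px.
Span of 18: 18·189 + 17·30 = 3402 + 510 = 3912 px.
Inner content = 3912 − 2·10 = 3892 px.
Subtracting 7 column gaps of 4 leaves 3864 for 8 columns, so d = 483 px.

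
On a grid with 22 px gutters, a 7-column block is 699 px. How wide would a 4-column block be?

390 px

7c + 6·22 = 699 → 7c = 567 → c = 81 px.
Span of 4: 4·81 + 3·22 = 324 + 66 = 390 px.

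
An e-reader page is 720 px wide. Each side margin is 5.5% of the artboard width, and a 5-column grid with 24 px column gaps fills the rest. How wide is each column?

720 × (1 − 2·5.5%) = 720 × 89% = 640.8 px for the columns.
640.8 − 4·24 = 544.8; ÷5 gives c = 108.96 px.

108.96 px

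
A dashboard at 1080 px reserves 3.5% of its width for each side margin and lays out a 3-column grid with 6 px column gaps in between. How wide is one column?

330.8 px

Each margin = 3.5% of 1080 = 37.8 px; content = 1080 − 2·37.8 = 1004.4 px.
3 columns + 2 column gaps: 3c + 2·6 = 1004.4.
3c = 1004.4 − 12 = 992.4, so c = 330.8 px.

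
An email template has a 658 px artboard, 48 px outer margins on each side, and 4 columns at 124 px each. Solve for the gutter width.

22 px

Take off 96 px of margins, leaving 562 px.
4 columns take 4·124 = 496 px; remaining 66 splits into 3 gutters.
g = 66 / 3 = 22 px.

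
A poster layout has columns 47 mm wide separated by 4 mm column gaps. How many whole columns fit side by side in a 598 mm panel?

11 columns

k columns need k·47 + (k−1)·4 = k·51 − 4.
k·51 − 4 ≤ 598 → k ≤ 602 / 51 ≈ 11.80, so k = 11.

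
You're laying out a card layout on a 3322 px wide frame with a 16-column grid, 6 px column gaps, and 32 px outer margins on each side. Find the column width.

Take off 64 px of margins, leaving 3258 px.
Subtracting 15 column gaps of 6 leaves 3168 for 16 columns, so c = 198 px.

198 px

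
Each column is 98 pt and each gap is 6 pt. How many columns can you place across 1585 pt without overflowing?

15 columns

15 columns: 15·98 + 14·6 = 1554 pt ≤ 1585.
16 columns: 1658 pt > 1585. So 15.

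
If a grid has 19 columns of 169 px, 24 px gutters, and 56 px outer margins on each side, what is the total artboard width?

Total width: 2·56 + 19·169 + 18·24 = 3755 px.

3755 px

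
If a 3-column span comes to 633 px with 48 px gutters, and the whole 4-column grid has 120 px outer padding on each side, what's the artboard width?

Subtracting 2 gutters of 48 leaves 537 for 3 columns, so c = 179 px.
Total width: 2·120 + 4·179 + 3·48 = 1100 px.

1100 px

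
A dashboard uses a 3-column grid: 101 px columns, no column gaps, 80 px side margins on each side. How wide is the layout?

463 px

Summing: 160 + 303 = 463 px.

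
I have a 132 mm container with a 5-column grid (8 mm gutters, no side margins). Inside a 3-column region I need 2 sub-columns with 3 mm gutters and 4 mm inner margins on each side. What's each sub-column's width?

5 columns + 4 gutters: 5c + 4·8 = 132.
5c = 132 − 32 = 100, so c = 20 mm.
Span of 3: 3·20 + 2·8 = 60 + 16 = 76 mm.
Inner content = 76 − 2·4 = 68 mm.
2 columns + 1 gutter: 2d + 1·3 = 68.
2d = 68 − 3 = 65, so d = 32.5 mm.

32.5 mm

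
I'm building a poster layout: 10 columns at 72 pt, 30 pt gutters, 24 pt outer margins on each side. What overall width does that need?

Total width: 2·24 + 10·72 + 9·30 = 1038 pt.

1038 pt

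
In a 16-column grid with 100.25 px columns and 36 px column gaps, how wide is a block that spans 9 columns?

1190.25 px

9-column span = 9·100.25 + 8·36 = 1190.25 px.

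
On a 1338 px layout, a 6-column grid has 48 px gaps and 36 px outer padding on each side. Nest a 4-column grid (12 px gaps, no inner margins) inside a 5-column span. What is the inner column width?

252.75 px

Inside the margins: 1338 − 72 = 1266 px.
1266 − 5·48 = 1026; ÷6 gives c = 171 px.
5 columns plus 4 gaps: 855 + 192 = 1047 px.
Subtracting 3 gaps of 12 leaves 1011 for 4 columns, so d = 252.75 px.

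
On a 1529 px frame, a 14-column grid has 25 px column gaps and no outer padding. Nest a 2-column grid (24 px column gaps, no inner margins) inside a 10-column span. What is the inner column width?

530.5 px

14c + 13·25 = 1529 → 14c = 1204 → c = 86 px.
Span of 10: 10·86 + 9·25 = 860 + 225 = 1085 px.
1085 − 1·24 = 1061; ÷2 gives d = 530.5 px.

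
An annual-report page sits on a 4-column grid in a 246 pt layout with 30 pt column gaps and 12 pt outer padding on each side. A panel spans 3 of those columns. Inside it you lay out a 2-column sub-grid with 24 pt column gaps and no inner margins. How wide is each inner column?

67.5 pt

Outer content = 246 − 2·12 = 222 pt.
4 columns + 3 column gaps: 4c + 3·30 = 222.
4c = 222 − 90 = 132, so c = 33 pt.
3 columns plus 2 column gaps: 99 + 60 = 159 pt.
2 columns + 1 column gap: 2d + 1·24 = 159.
2d = 159 − 24 = 135, so d = 67.5 pt.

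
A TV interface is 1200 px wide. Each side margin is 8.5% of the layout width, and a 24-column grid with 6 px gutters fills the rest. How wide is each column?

Margins: 8.5% × 1200 = 102 px each, so content = 1200 − 204 = 996 px.
24 columns + 23 gutters: 24c + 23·6 = 996.
24c = 996 − 138 = 858, so c = 35.75 px.

35.75 px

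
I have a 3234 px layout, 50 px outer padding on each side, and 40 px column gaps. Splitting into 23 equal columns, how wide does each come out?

Content width = 3234 − 2·50 = 3134 px.
23 columns + 22 column gaps: 23c + 22·40 = 3134.
23c = 3134 − 880 = 2254, so c = 98 px.

98 px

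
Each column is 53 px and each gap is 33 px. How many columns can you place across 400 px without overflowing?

5 columns

k columns need k·53 + (k−1)·33 = k·86 − 33.
k·86 − 33 ≤ 400 → k ≤ 433 / 86 ≈ 5.03, so k = 5.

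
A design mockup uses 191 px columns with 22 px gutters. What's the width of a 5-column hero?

1043 px

5-column span = 5·191 + 4·22 = 1043 px.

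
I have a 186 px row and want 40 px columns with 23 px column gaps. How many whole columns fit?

k columns need k·40 + (k−1)·23 = k·63 − 23.
k·63 − 23 ≤ 186 → k ≤ 209 / 63 ≈ 3.32, so k = 3.

3 columns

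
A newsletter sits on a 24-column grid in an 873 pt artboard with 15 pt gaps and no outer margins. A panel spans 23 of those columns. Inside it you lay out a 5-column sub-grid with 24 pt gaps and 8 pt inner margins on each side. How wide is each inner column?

144.8 pt

24 columns + 23 gaps: 24c + 23·15 = 873.
24c = 873 − 345 = 528, so c = 22 pt.
23-column span = 23·22 + 22·15 = 836 pt.
Inner content = 836 − 2·8 = 820 pt.
820 − 4·24 = 724; ÷5 gives d = 144.8 pt.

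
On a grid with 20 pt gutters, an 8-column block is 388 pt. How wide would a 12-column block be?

592 pt

8 columns + 7 gutters: 8c + 7·20 = 388.
8c = 388 − 140 = 248, so c = 31 pt.
12-column span = 12·31 + 11·20 = 592 pt.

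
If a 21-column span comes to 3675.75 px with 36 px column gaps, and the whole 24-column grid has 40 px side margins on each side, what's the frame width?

4286 px

21c + 20·36 = 3675.75 → 21c = 2955.75 → c = 140.75 px.
Total width: 2·40 + 24·140.75 + 23·36 = 4286 px.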